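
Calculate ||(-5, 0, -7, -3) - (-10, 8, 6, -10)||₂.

√(Σ(x_i - y_i)²) = √((-5 - (-10))² + (0 - 8)² + (-7 - 6)² + (-3 - (-10))²)
= √(5² + (-8)² + (-13)² + 7²) = √(25 + 64 + 169 + 49) = √307 ≈ 17.5214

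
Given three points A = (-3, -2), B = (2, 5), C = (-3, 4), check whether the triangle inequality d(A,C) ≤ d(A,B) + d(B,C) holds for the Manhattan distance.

d(A,B) = 5 + 7 = 12, d(B,C) = 5 + 1 = 6, d(A,C) = 0 + 6 = 6.
d(A,C) = 6 ≤ 12 + 6 = 18. Triangle inequality is satisfied.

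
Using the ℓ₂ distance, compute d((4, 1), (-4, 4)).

(Σ|x_i - y_i|^2)^(1/2) = (|4 - (-4)|^2 + |1 - 4|^2)^(1/2)
= (8^2 + 3^2)^(1/2) = (64 + 9)^(1/2) = (73)^(1/2) ≈ 8.544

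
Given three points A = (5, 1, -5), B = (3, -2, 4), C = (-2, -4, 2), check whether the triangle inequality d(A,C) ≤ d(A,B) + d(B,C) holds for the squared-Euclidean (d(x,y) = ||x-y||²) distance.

d(A,B) = 2² + 3² + 9² = 94, d(B,C) = 5² + 2² + 2² = 33, d(A,C) = 7² + 5² + 7² = 123.
d(A,C) = 123 ≤ 94 + 33 = 127. Triangle inequality is satisfied.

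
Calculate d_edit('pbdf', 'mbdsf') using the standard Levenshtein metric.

Let D[i][j] be the edit distance between the first i characters of 'pbdf' and the first j characters of 'mbdsf', with D[i][0] = i, D[0][j] = j, and D[i][j] = D[i-1][j-1] if the characters match, else 1 + min(D[i-1][j], D[i][j-1], D[i-1][j-1]). Filling the table (rows: prefixes of 'pbdf', columns: prefixes of 'mbdsf'):
     ε  m  b  d  s  f
  ε  0  1  2  3  4  5
  p  1  1  2  3  4  5
  b  2  2  1  2  3  4
  d  3  3  2  1  2  3
  f  4  4  3  2  2  2
The bottom-right entry gives D[4][5] = 2, so no sequence of fewer than 2 edits works. Backtracking through the table gives one optimal edit sequence (2 edits):
  pbdf → mbdf (sub p→m @1)
  mbdf → mbdsf (ins s @4)
Edit distance = 2.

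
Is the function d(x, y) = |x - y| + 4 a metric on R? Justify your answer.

No. d fails identity of indiscernibles (specifically d(x,x) = 0): d(-1, -1) = |-1 - (-1)| + 4 = 0 + 4 = 4 ≠ 0.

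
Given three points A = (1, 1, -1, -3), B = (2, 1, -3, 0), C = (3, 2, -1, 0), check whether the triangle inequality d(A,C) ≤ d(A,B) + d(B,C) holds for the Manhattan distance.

d(A,B) = 1 + 0 + 2 + 3 = 6, d(B,C) = 1 + 1 + 2 + 0 = 4, d(A,C) = 2 + 1 + 0 + 3 = 6.
d(A,C) = 6 ≤ 6 + 4 = 10. Triangle inequality is satisfied.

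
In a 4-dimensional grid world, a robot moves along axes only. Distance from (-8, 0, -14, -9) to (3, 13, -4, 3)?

Σ|x_i - y_i| = |-8 - 3| + |0 - 13| + |-14 - (-4)| + |-9 - 3| = 11 + 13 + 10 + 12 = 46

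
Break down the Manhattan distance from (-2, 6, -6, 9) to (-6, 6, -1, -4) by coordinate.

Σ|x_i - y_i| = |-2 - (-6)| + |6 - 6| + |-6 - (-1)| + |9 - (-4)| = 4 + 0 + 5 + 13 = 22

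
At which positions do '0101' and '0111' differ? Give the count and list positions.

Differing positions: 3. Hamming distance = 1.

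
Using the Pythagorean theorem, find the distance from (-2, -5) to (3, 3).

√(Σ(x_i - y_i)²) = √((-2 - 3)² + (-5 - 3)²)
= √((-5)² + (-8)²) = √(25 + 64) = √89 ≈ 9.434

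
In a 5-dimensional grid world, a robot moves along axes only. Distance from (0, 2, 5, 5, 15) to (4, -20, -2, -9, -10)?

Σ|x_i - y_i| = |0 - 4| + |2 - (-20)| + |5 - (-2)| + |5 - (-9)| + |15 - (-10)| = 4 + 22 + 7 + 14 + 25 = 72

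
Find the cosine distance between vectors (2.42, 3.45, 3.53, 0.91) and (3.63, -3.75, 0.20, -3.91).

With u = (2.42, 3.45, 3.53, 0.91), v = (3.63, -3.75, 0.20, -3.91):
u·v = 2.42·3.63 + 3.45·(-3.75) + 3.53·0.2 + 0.91·(-3.91) = 8.7846 + (-12.9375) + 0.706 + (-3.5581) = -7.005.
|u| = √(2.42² + 3.45² + 3.53² + 0.91²) = √(5.8564 + 11.9025 + 12.4609 + 0.8281) = √31.0479, |v| = √(3.63² + (-3.75)² + 0.2² + (-3.91)²) = √(13.1769 + 14.0625 + 0.04 + 15.2881) = √42.5675.
cos θ = (u·v)/(|u||v|) = -7.005/(√31.0479·√42.5675) ≈ -0.1927
Cosine distance = 1 - cos θ ≈ 1 - (-0.1927) = 1.1927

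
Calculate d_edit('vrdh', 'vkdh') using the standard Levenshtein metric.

Let D[i][j] be the edit distance between the first i characters of 'vrdh' and the first j characters of 'vkdh', with D[i][0] = i, D[0][j] = j, and D[i][j] = D[i-1][j-1] if the characters match, else 1 + min(D[i-1][j], D[i][j-1], D[i-1][j-1]). Filling the table (rows: prefixes of 'vrdh', columns: prefixes of 'vkdh'):
     ε  v  k  d  h
  ε  0  1  2  3  4
  v  1  0  1  2  3
  r  2  1  1  2  3
  d  3  2  2  1  2
  h  4  3  3  2  1
The bottom-right entry gives D[4][4] = 1, so no sequence of fewer than 1 edit works. Backtracking through the table gives one optimal edit sequence (1 edit):
  vrdh → vkdh (sub r→k @2)
Edit distance = 1.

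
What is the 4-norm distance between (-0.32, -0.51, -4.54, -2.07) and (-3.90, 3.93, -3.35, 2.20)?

(Σ|x_i - y_i|^4)^(1/4) = (|-0.32 - (-3.9)|^4 + |-0.51 - 3.93|^4 + |-4.54 - (-3.35)|^4 + |-2.07 - 2.2|^4)^(1/4)
= (3.58^4 + 4.44^4 + 1.19^4 + 4.27^4)^(1/4) ≈ (164.2601 + 388.626 + 2.0053 + 332.4386)^(1/4) = (887.33)^(1/4) ≈ 5.4578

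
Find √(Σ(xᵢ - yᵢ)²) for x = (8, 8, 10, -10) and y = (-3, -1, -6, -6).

√(Σ(x_i - y_i)²) = √((8 - (-3))² + (8 - (-1))² + (10 - (-6))² + (-10 - (-6))²)
= √(11² + 9² + 16² + (-4)²) = √(121 + 81 + 256 + 16) = √474 ≈ 21.7715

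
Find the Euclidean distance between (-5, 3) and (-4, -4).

√(Σ(x_i - y_i)²) = √((-5 - (-4))² + (3 - (-4))²)
= √((-1)² + 7²) = √(1 + 49) = √50 ≈ 7.0711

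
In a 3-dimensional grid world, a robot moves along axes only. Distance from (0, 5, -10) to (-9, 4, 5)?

Σ|x_i - y_i| = |0 - (-9)| + |5 - 4| + |-10 - 5| = 9 + 1 + 15 = 25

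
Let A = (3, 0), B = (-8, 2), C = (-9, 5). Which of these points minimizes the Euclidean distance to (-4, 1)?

Distances: d(A) ≈ 7.0711, d(B) ≈ 4.1231, d(C) ≈ 6.4031. Nearest: B = (-8, 2) with distance 4.1231.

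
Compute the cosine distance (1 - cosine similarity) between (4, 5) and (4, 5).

With u = (4, 5), v = (4, 5):
u·v = 4·4 + 5·5 = 16 + 25 = 41.
|u| = √(4² + 5²) = √41, |v| = √(4² + 5²) = √41, so |u||v| = √(41·41) = √1681 = 41.
cos θ = (u·v)/(|u||v|) = 41/41 = 1
Cosine distance = 1 - cos θ = 1 - 1 = 0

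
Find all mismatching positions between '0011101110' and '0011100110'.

Differing positions: 7. Hamming distance = 1.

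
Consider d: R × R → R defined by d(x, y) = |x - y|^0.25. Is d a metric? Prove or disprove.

Yes. With 0 < p = 0.25 ≤ 1, d(x,y) = |x-y|^0.25 is a metric on R. Non-negativity and symmetry are immediate; |x-y|^0.25 = 0 ⟺ |x-y| = 0 ⟺ x = y. For the triangle inequality, the function t ↦ t^0.25 is subadditive on [0,∞) when p ≤ 1, so |x-z|^0.25 ≤ (|x-y| + |y-z|)^0.25 ≤ |x-y|^0.25 + |y-z|^0.25.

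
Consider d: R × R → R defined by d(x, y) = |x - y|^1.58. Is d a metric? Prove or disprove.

No. d(x,y) = |x-y|^1.58 fails the triangle inequality since p = 1.58 > 1. Counterexample: x = 1, y = 2, z = 8. d(x,z) = |1 - 8|^1.58 = 7^1.58 ≈ 21.6399, but d(x,y) + d(y,z) = 1^1.58 + 6^1.58 ≈ 1 + 16.9621 = 17.9621. Since 21.6399 > 17.9621, the triangle inequality is violated.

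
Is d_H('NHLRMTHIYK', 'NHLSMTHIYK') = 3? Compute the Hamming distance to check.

Differing positions: 4. Hamming distance = 1, so the claim that d_H = 3 is false.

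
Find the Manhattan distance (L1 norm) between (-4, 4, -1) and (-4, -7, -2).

Σ|x_i - y_i| = |-4 - (-4)| + |4 - (-7)| + |-1 - (-2)| = 0 + 11 + 1 = 12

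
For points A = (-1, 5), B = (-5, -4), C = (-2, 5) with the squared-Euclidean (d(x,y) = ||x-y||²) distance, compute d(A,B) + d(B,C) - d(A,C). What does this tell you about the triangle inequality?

d(A,B) = 4² + 9² = 97, d(B,C) = 3² + 9² = 90, d(A,C) = 1² + 0² = 1.
d(A,B) + d(B,C) - d(A,C) = 97 + 90 - 1 = 187 - 1 = 186. This is ≥ 0, so the triangle inequality holds for these points.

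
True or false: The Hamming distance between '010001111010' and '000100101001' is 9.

Differing positions: 2, 4, 6, 8, 11, 12. Hamming distance = 6, so the claim that d_H = 9 is false.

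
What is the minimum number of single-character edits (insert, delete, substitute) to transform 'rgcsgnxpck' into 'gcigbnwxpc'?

Let D[i][j] be the edit distance between the first i characters of 'rgcsgnxpck' and the first j characters of 'gcigbnwxpc', with D[i][0] = i, D[0][j] = j, and D[i][j] = D[i-1][j-1] if the characters match, else 1 + min(D[i-1][j], D[i][j-1], D[i-1][j-1]). Filling the table (rows: prefixes of 'rgcsgnxpck', columns: prefixes of 'gcigbnwxpc'):
     ε  g  c  i  g  b  n  w  x  p  c
  ε  0  1  2  3  4  5  6  7  8  9 10
  r  1  1  2  3  4  5  6  7  8  9 10
  g  2  1  2  3  3  4  5  6  7  8  9
  c  3  2  1  2  3  4  5  6  7  8  8
  s  4  3  2  2  3  4  5  6  7  8  9
  g  5  4  3  3  2  3  4  5  6  7  8
  n  6  5  4  4  3  3  3  4  5  6  7
  x  7  6  5  5  4  4  4  4  4  5  6
  p  8  7  6  6  5  5  5  5  5  4  5
  c  9  8  7  7  6  6  6  6  6  5  4
  k 10  9  8  8  7  7  7  7  7  6  5
The bottom-right entry gives D[10][10] = 5, so no sequence of fewer than 5 edits works. Backtracking through the table gives one optimal edit sequence (5 edits):
  rgcsgnxpck → gcsgnxpck (del r @1)
  gcsgnxpck → gcignxpck (sub s→i @3)
  gcignxpck → gcigbnxpck (ins b @5)
  gcigbnxpck → gcigbnwxpck (ins w @7)
  gcigbnwxpck → gcigbnwxpc (del k @11)
Edit distance = 5.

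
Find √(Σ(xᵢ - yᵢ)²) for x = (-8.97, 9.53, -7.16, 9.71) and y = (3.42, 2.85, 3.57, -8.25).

√(Σ(x_i - y_i)²) = √((-8.97 - 3.42)² + (9.53 - 2.85)² + (-7.16 - 3.57)² + (9.71 - (-8.25))²)
= √((-12.39)² + 6.68² + (-10.73)² + 17.96²) = √(153.5121 + 44.6224 + 115.1329 + 322.5616) = √635.829 ≈ 25.2156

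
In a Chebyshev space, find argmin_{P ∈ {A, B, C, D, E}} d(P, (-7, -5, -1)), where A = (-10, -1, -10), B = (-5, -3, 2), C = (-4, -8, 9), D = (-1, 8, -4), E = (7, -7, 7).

Distances: d(A) = 9, d(B) = 3, d(C) = 10, d(D) = 13, d(E) = 14. Nearest: B = (-5, -3, 2) with distance 3.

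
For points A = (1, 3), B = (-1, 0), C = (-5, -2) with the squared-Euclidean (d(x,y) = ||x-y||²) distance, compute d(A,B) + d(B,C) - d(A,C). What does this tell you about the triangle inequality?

d(A,B) = 2² + 3² = 13, d(B,C) = 4² + 2² = 20, d(A,C) = 6² + 5² = 61.
d(A,B) + d(B,C) - d(A,C) = 13 + 20 - 61 = 33 - 61 = -28. This is < 0, so the triangle inequality FAILS for these points (squared-Euclidean is not a metric).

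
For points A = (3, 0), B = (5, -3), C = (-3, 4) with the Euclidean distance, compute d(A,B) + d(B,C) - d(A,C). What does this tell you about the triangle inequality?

d(A,B) = √(2² + 3²) = √13 ≈ 3.6056, d(B,C) = √(8² + 7²) = √113 ≈ 10.6301, d(A,C) = √(6² + 4²) = √52 ≈ 7.2111.
d(A,B) + d(B,C) - d(A,C) = 3.6056 + 10.6301 - 7.2111 = 14.2357 - 7.2111 = 7.0246 (to 4 decimal places). This is ≥ 0, so the triangle inequality holds for these points.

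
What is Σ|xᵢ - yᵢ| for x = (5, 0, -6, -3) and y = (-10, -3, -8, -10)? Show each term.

Σ|x_i - y_i| = |5 - (-10)| + |0 - (-3)| + |-6 - (-8)| + |-3 - (-10)| = 15 + 3 + 2 + 7 = 27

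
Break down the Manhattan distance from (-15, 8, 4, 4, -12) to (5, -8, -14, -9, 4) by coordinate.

Σ|x_i - y_i| = |-15 - 5| + |8 - (-8)| + |4 - (-14)| + |4 - (-9)| + |-12 - 4| = 20 + 16 + 18 + 13 + 16 = 83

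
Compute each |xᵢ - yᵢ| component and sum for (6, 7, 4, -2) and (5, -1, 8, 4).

Σ|x_i - y_i| = |6 - 5| + |7 - (-1)| + |4 - 8| + |-2 - 4| = 1 + 8 + 4 + 6 = 19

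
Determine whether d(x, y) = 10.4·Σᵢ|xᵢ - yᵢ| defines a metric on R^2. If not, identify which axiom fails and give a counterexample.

Yes. The L1 (Manhattan) norm induces a metric on R^2, and multiplying a metric by a positive constant 10.4 > 0 preserves all four axioms: non-negativity (10.4·||x-y|| ≥ 0), identity (10.4·||x-y|| = 0 ⟺ ||x-y|| = 0 ⟺ x = y), symmetry (||x-y|| = ||y-x||), and the triangle inequality (10.4·||x-z|| ≤ 10.4·||x-y|| + 10.4·||y-z||). So d is a metric.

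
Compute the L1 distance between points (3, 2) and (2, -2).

Σ|x_i - y_i| = |3 - 2| + |2 - (-2)| = 1 + 4 = 5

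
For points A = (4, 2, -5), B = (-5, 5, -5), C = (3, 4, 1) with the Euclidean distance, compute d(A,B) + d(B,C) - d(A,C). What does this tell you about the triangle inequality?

d(A,B) = √(9² + 3² + 0²) = √90 ≈ 9.4868, d(B,C) = √(8² + 1² + 6²) = √101 ≈ 10.0499, d(A,C) = √(1² + 2² + 6²) = √41 ≈ 6.4031.
d(A,B) + d(B,C) - d(A,C) = 9.4868 + 10.0499 - 6.4031 = 19.5367 - 6.4031 = 13.1336 (to 4 decimal places). This is ≥ 0, so the triangle inequality holds for these points.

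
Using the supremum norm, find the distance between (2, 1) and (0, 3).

max(|x_i - y_i|) = max(|2 - 0|, |1 - 3|) = max(2, 2) = 2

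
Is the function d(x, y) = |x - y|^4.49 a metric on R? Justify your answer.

No. d(x,y) = |x-y|^4.49 fails the triangle inequality since p = 4.49 > 1. Counterexample: x = -2, y = 0, z = 2. d(x,z) = |-2 - 2|^4.49 = 4^4.49 ≈ 504.9511, but d(x,y) + d(y,z) = 2^4.49 + 2^4.49 ≈ 22.4711 + 22.4711 = 44.9422. Since 504.9511 > 44.9422, the triangle inequality is violated.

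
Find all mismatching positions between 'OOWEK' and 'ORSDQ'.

Differing positions: 2, 3, 4, 5. Hamming distance = 4.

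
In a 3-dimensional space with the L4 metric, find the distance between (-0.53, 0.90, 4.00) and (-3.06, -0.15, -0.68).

(Σ|x_i - y_i|^4)^(1/4) = (|-0.53 - (-3.06)|^4 + |0.9 - (-0.15)|^4 + |4 - (-0.68)|^4)^(1/4)
= (2.53^4 + 1.05^4 + 4.68^4)^(1/4) ≈ (40.9715 + 1.2155 + 479.7151)^(1/4) = (521.9021)^(1/4) ≈ 4.7797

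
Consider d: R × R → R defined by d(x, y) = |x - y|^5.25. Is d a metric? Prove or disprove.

No. d(x,y) = |x-y|^5.25 fails the triangle inequality since p = 5.25 > 1. Counterexample: x = 3, y = 4, z = 11. d(x,z) = |3 - 11|^5.25 = 8^5.25 ≈ 55108.9875, but d(x,y) + d(y,z) = 1^5.25 + 7^5.25 ≈ 1 + 27337.8723 = 27338.8723. Since 55108.9875 > 27338.8723, the triangle inequality is violated.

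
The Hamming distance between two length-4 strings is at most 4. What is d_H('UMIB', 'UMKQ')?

Differing positions: 3, 4. Hamming distance = 2. The maximum possible Hamming distance for length-4 strings is 4, so d_H/4 = 2/4 = 0.5.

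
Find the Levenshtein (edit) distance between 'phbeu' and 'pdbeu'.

Let D[i][j] be the edit distance between the first i characters of 'phbeu' and the first j characters of 'pdbeu', with D[i][0] = i, D[0][j] = j, and D[i][j] = D[i-1][j-1] if the characters match, else 1 + min(D[i-1][j], D[i][j-1], D[i-1][j-1]). Filling the table (rows: prefixes of 'phbeu', columns: prefixes of 'pdbeu'):
     ε  p  d  b  e  u
  ε  0  1  2  3  4  5
  p  1  0  1  2  3  4
  h  2  1  1  2  3  4
  b  3  2  2  1  2  3
  e  4  3  3  2  1  2
  u  5  4  4  3  2  1
The bottom-right entry gives D[5][5] = 1, so no sequence of fewer than 1 edit works. Backtracking through the table gives one optimal edit sequence (1 edit):
  phbeu → pdbeu (sub h→d @2)
Edit distance = 1.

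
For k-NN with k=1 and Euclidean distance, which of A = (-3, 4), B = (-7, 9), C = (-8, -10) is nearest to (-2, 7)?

Distances: d(A) ≈ 3.1623, d(B) ≈ 5.3852, d(C) ≈ 18.0278. Nearest: A = (-3, 4) with distance 3.1623.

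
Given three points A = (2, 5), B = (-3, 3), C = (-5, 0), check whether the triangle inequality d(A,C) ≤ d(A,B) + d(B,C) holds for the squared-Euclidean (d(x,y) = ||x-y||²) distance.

d(A,B) = 5² + 2² = 29, d(B,C) = 2² + 3² = 13, d(A,C) = 7² + 5² = 74.
d(A,C) = 74 > 29 + 13 = 42. Triangle inequality is VIOLATED. (Squared-Euclidean is not a metric — this is a counterexample.)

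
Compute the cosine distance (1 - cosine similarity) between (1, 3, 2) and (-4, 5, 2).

With u = (1, 3, 2), v = (-4, 5, 2):
u·v = 1·(-4) + 3·5 + 2·2 = (-4) + 15 + 4 = 15.
|u| = √(1² + 3² + 2²) = √14, |v| = √((-4)² + 5² + 2²) = √45, so |u||v| = √(14·45) = √630.
cos θ = (u·v)/(|u||v|) = 15/√630 ≈ 0.5976
Cosine distance = 1 - cos θ ≈ 1 - 0.5976 = 0.4024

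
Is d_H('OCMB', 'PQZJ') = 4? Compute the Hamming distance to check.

Differing positions: 1, 2, 3, 4. Hamming distance = 4, so the claim is true.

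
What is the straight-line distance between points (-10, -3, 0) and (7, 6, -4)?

√(Σ(x_i - y_i)²) = √((-10 - 7)² + (-3 - 6)² + (0 - (-4))²)
= √((-17)² + (-9)² + 4²) = √(289 + 81 + 16) = √386 ≈ 19.6469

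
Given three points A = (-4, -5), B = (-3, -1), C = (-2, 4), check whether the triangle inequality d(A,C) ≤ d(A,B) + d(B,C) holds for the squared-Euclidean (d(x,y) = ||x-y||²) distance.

d(A,B) = 1² + 4² = 17, d(B,C) = 1² + 5² = 26, d(A,C) = 2² + 9² = 85.
d(A,C) = 85 > 17 + 26 = 43. Triangle inequality is VIOLATED. (Squared-Euclidean is not a metric — this is a counterexample.)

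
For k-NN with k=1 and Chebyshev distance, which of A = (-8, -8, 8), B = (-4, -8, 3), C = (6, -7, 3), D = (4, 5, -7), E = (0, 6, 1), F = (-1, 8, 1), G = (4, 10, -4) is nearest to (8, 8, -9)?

Distances: d(A) = 17, d(B) = 16, d(C) = 15, d(D) = 4, d(E) = 10, d(F) = 10, d(G) = 5. Nearest: D = (4, 5, -7) with distance 4.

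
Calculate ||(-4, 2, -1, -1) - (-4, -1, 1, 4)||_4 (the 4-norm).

(Σ|x_i - y_i|^4)^(1/4) = (|-4 - (-4)|^4 + |2 - (-1)|^4 + |-1 - 1|^4 + |-1 - 4|^4)^(1/4)
= (0^4 + 3^4 + 2^4 + 5^4)^(1/4) = (0 + 81 + 16 + 625)^(1/4) = (722)^(1/4) ≈ 5.1836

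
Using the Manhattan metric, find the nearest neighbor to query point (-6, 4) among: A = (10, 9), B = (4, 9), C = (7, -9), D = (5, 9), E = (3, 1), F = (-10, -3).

Distances: d(A) = 21, d(B) = 15, d(C) = 26, d(D) = 16, d(E) = 12, d(F) = 11. Nearest: F = (-10, -3) with distance 11.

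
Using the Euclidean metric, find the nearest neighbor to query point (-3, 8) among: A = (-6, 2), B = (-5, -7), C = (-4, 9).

Distances: d(A) ≈ 6.7082, d(B) ≈ 15.1327, d(C) ≈ 1.4142. Nearest: C = (-4, 9) with distance 1.4142.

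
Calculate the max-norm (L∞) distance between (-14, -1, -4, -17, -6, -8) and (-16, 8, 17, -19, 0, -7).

max(|x_i - y_i|) = max(|-14 - (-16)|, |-1 - 8|, |-4 - 17|, |-17 - (-19)|, |-6 - 0|, |-8 - (-7)|) = max(2, 9, 21, 2, 6, 1) = 21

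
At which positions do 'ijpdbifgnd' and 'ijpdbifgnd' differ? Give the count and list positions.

Differing positions: none. Hamming distance = 0.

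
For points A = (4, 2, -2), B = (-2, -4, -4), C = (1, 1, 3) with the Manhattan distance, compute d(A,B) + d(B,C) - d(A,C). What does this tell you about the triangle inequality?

d(A,B) = 6 + 6 + 2 = 14, d(B,C) = 3 + 5 + 7 = 15, d(A,C) = 3 + 1 + 5 = 9.
d(A,B) + d(B,C) - d(A,C) = 14 + 15 - 9 = 29 - 9 = 20. This is ≥ 0, so the triangle inequality holds for these points.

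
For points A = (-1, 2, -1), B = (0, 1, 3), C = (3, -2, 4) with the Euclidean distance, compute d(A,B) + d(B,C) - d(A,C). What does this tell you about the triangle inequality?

d(A,B) = √(1² + 1² + 4²) = √18 ≈ 4.2426, d(B,C) = √(3² + 3² + 1²) = √19 ≈ 4.3589, d(A,C) = √(4² + 4² + 5²) = √57 ≈ 7.5498.
d(A,B) + d(B,C) - d(A,C) = 4.2426 + 4.3589 - 7.5498 = 8.6015 - 7.5498 = 1.0517 (to 4 decimal places). This is ≥ 0, so the triangle inequality holds for these points.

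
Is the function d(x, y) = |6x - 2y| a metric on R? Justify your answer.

No. d fails symmetry: d(6, 1) = |6·6 - 2·1| = |34| = 34, but d(1, 6) = |6·1 - 2·6| = |-6| = 6. Since 34 ≠ 6, d(x,y) ≠ d(y,x) in general.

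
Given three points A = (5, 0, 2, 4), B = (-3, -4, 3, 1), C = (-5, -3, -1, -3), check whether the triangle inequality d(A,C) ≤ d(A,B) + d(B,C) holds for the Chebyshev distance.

d(A,B) = max(8, 4, 1, 3) = 8, d(B,C) = max(2, 1, 4, 4) = 4, d(A,C) = max(10, 3, 3, 7) = 10.
d(A,C) = 10 ≤ 8 + 4 = 12. Triangle inequality is satisfied.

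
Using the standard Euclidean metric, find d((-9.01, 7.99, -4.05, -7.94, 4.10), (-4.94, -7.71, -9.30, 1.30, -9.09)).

√(Σ(x_i - y_i)²) = √((-9.01 - (-4.94))² + (7.99 - (-7.71))² + (-4.05 - (-9.3))² + (-7.94 - 1.3)² + (4.1 - (-9.09))²)
= √((-4.07)² + 15.7² + 5.25² + (-9.24)² + 13.19²) = √(16.5649 + 246.49 + 27.5625 + 85.3776 + 173.9761) = √549.9711 ≈ 23.4515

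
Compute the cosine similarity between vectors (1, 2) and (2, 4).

With u = (1, 2), v = (2, 4):
u·v = 1·2 + 2·4 = 2 + 8 = 10.
|u| = √(1² + 2²) = √5, |v| = √(2² + 4²) = √20, so |u||v| = √(5·20) = √100 = 10.
cos θ = (u·v)/(|u||v|) = 10/10 = 1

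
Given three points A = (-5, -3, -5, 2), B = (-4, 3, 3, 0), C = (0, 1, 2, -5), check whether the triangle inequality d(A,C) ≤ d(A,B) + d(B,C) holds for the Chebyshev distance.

d(A,B) = max(1, 6, 8, 2) = 8, d(B,C) = max(4, 2, 1, 5) = 5, d(A,C) = max(5, 4, 7, 7) = 7.
d(A,C) = 7 ≤ 8 + 5 = 13. Triangle inequality is satisfied.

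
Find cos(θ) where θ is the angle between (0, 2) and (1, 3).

With u = (0, 2), v = (1, 3):
u·v = 0·1 + 2·3 = 0 + 6 = 6.
|u| = √(0² + 2²) = √4, |v| = √(1² + 3²) = √10, so |u||v| = √(4·10) = √40.
cos θ = (u·v)/(|u||v|) = 6/√40 ≈ 0.9487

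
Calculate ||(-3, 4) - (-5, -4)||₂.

√(Σ(x_i - y_i)²) = √((-3 - (-5))² + (4 - (-4))²)
= √(2² + 8²) = √(4 + 64) = √68 ≈ 8.2462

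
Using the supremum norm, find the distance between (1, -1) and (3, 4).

max(|x_i - y_i|) = max(|1 - 3|, |-1 - 4|) = max(2, 5) = 5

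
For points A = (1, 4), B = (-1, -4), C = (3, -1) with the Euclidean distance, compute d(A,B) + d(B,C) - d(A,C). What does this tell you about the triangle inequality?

d(A,B) = √(2² + 8²) = √68 ≈ 8.2462, d(B,C) = √(4² + 3²) = √25 = 5, d(A,C) = √(2² + 5²) = √29 ≈ 5.3852.
d(A,B) + d(B,C) - d(A,C) = 8.2462 + 5 - 5.3852 = 13.2462 - 5.3852 = 7.861 (to 4 decimal places). This is ≥ 0, so the triangle inequality holds for these points.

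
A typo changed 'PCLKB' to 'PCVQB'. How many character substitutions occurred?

Differing positions: 3, 4. Hamming distance = 2.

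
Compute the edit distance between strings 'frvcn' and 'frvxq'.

Let D[i][j] be the edit distance between the first i characters of 'frvcn' and the first j characters of 'frvxq', with D[i][0] = i, D[0][j] = j, and D[i][j] = D[i-1][j-1] if the characters match, else 1 + min(D[i-1][j], D[i][j-1], D[i-1][j-1]). Filling the table (rows: prefixes of 'frvcn', columns: prefixes of 'frvxq'):
     ε  f  r  v  x  q
  ε  0  1  2  3  4  5
  f  1  0  1  2  3  4
  r  2  1  0  1  2  3
  v  3  2  1  0  1  2
  c  4  3  2  1  1  2
  n  5  4  3  2  2  2
The bottom-right entry gives D[5][5] = 2, so no sequence of fewer than 2 edits works. Backtracking through the table gives one optimal edit sequence (2 edits):
  frvcn → frvxn (sub c→x @4)
  frvxn → frvxq (sub n→q @5)
Edit distance = 2.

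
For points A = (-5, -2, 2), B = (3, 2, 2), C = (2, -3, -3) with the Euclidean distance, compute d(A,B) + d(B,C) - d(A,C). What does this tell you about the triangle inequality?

d(A,B) = √(8² + 4² + 0²) = √80 ≈ 8.9443, d(B,C) = √(1² + 5² + 5²) = √51 ≈ 7.1414, d(A,C) = √(7² + 1² + 5²) = √75 ≈ 8.6603.
d(A,B) + d(B,C) - d(A,C) = 8.9443 + 7.1414 - 8.6603 = 16.0857 - 8.6603 = 7.4254 (to 4 decimal places). This is ≥ 0, so the triangle inequality holds for these points.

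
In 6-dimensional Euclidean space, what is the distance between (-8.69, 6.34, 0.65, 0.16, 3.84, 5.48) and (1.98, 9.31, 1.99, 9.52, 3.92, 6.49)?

√(Σ(x_i - y_i)²) = √((-8.69 - 1.98)² + (6.34 - 9.31)² + (0.65 - 1.99)² + (0.16 - 9.52)² + (3.84 - 3.92)² + (5.48 - 6.49)²)
= √((-10.67)² + (-2.97)² + (-1.34)² + (-9.36)² + (-0.08)² + (-1.01)²) = √(113.8489 + 8.8209 + 1.7956 + 87.6096 + 0.0064 + 1.0201) = √213.1015 ≈ 14.598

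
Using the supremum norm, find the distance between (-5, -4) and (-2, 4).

max(|x_i - y_i|) = max(|-5 - (-2)|, |-4 - 4|) = max(3, 8) = 8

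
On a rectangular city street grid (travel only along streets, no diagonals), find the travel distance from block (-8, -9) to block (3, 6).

Σ|x_i - y_i| = |-8 - 3| + |-9 - 6| = 11 + 15 = 26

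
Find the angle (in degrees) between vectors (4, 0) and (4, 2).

With u = (4, 0), v = (4, 2):
u·v = 4·4 + 0·2 = 16 + 0 = 16.
|u| = √(4² + 0²) = √16, |v| = √(4² + 2²) = √20, so |u||v| = √(16·20) = √320.
cos θ = (u·v)/(|u||v|) = 16/√320 ≈ 0.894427
θ = arccos(0.894427) ≈ 26.57°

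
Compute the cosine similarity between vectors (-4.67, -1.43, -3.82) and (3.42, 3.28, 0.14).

With u = (-4.67, -1.43, -3.82), v = (3.42, 3.28, 0.14):
u·v = (-4.67)·3.42 + (-1.43)·3.28 + (-3.82)·0.14 = (-15.9714) + (-4.6904) + (-0.5348) = -21.1966.
|u| = √((-4.67)² + (-1.43)² + (-3.82)²) = √(21.8089 + 2.0449 + 14.5924) = √38.4462, |v| = √(3.42² + 3.28² + 0.14²) = √(11.6964 + 10.7584 + 0.0196) = √22.4744.
cos θ = (u·v)/(|u||v|) = -21.1966/(√38.4462·√22.4744) ≈ -0.7211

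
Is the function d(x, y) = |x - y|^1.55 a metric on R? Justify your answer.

No. d(x,y) = |x-y|^1.55 fails the triangle inequality since p = 1.55 > 1. Counterexample: x = 0, y = 5, z = 17. d(x,z) = |0 - 17|^1.55 = 17^1.55 ≈ 80.7599, but d(x,y) + d(y,z) = 5^1.55 + 12^1.55 ≈ 12.1172 + 47.0686 = 59.1858. Since 80.7599 > 59.1858, the triangle inequality is violated.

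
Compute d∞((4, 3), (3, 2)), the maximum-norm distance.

max(|x_i - y_i|) = max(|4 - 3|, |3 - 2|) = max(1, 1) = 1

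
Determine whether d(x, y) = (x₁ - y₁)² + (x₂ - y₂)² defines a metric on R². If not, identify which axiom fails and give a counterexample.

No. The squared Euclidean distance fails the triangle inequality. Counterexample: x = (0, 0), y = (3, 5), z = (6, 10). d(x,z) = 6² + 10² = 136, but d(x,y) + d(y,z) = (3² + 5²) + (3² + 5²) = 34 + 34 = 68. Since 136 > 68, the triangle inequality is violated. (Note: √d, the ordinary Euclidean distance, IS a metric.)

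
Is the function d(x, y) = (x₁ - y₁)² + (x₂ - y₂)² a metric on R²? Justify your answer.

No. The squared Euclidean distance fails the triangle inequality. Counterexample: x = (0, 0), y = (5, 2), z = (10, 4). d(x,z) = 10² + 4² = 116, but d(x,y) + d(y,z) = (5² + 2²) + (5² + 2²) = 29 + 29 = 58. Since 116 > 58, the triangle inequality is violated. (Note: √d, the ordinary Euclidean distance, IS a metric.)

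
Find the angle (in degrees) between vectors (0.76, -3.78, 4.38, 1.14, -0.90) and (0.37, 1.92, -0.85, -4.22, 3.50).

With u = (0.76, -3.78, 4.38, 1.14, -0.90), v = (0.37, 1.92, -0.85, -4.22, 3.50):
u·v = 0.76·0.37 + (-3.78)·1.92 + 4.38·(-0.85) + 1.14·(-4.22) + (-0.9)·3.5 = 0.2812 + (-7.2576) + (-3.723) + (-4.8108) + (-3.15) = -18.6602.
|u| = √(0.76² + (-3.78)² + 4.38² + 1.14² + (-0.9)²) = √(0.5776 + 14.2884 + 19.1844 + 1.2996 + 0.81) = √36.16, |v| = √(0.37² + 1.92² + (-0.85)² + (-4.22)² + 3.5²) = √(0.1369 + 3.6864 + 0.7225 + 17.8084 + 12.25) = √34.6042.
cos θ = (u·v)/(|u||v|) = -18.6602/(√36.16·√34.6042) ≈ -0.527518
θ = arccos(-0.527518) ≈ 121.84°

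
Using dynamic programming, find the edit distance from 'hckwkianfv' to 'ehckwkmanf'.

Let D[i][j] be the edit distance between the first i characters of 'hckwkianfv' and the first j characters of 'ehckwkmanf', with D[i][0] = i, D[0][j] = j, and D[i][j] = D[i-1][j-1] if the characters match, else 1 + min(D[i-1][j], D[i][j-1], D[i-1][j-1]). Filling the table (rows: prefixes of 'hckwkianfv', columns: prefixes of 'ehckwkmanf'):
     ε  e  h  c  k  w  k  m  a  n  f
  ε  0  1  2  3  4  5  6  7  8  9 10
  h  1  1  1  2  3  4  5  6  7  8  9
  c  2  2  2  1  2  3  4  5  6  7  8
  k  3  3  3  2  1  2  3  4  5  6  7
  w  4  4  4  3  2  1  2  3  4  5  6
  k  5  5  5  4  3  2  1  2  3  4  5
  i  6  6  6  5  4  3  2  2  3  4  5
  a  7  7  7  6  5  4  3  3  2  3  4
  n  8  8  8  7  6  5  4  4  3  2  3
  f  9  9  9  8  7  6  5  5  4  3  2
  v 10 10 10  9  8  7  6  6  5  4  3
The bottom-right entry gives D[10][10] = 3, so no sequence of fewer than 3 edits works. Backtracking through the table gives one optimal edit sequence (3 edits):
  hckwkianfv → ehckwkianfv (ins e @1)
  ehckwkianfv → ehckwkmanfv (sub i→m @7)
  ehckwkmanfv → ehckwkmanf (del v @11)
Edit distance = 3.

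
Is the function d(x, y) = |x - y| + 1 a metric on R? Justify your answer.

No. d fails identity of indiscernibles (specifically d(x,x) = 0): d(-8, -8) = |-8 - (-8)| + 1 = 0 + 1 = 1 ≠ 0.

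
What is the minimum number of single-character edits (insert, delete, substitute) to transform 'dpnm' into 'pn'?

Let D[i][j] be the edit distance between the first i characters of 'dpnm' and the first j characters of 'pn', with D[i][0] = i, D[0][j] = j, and D[i][j] = D[i-1][j-1] if the characters match, else 1 + min(D[i-1][j], D[i][j-1], D[i-1][j-1]). Filling the table (rows: prefixes of 'dpnm', columns: prefixes of 'pn'):
     ε  p  n
  ε  0  1  2
  d  1  1  2
  p  2  1  2
  n  3  2  1
  m  4  3  2
The bottom-right entry gives D[4][2] = 2, so no sequence of fewer than 2 edits works. Backtracking through the table gives one optimal edit sequence (2 edits):
  dpnm → pnm (del d @1)
  pnm → pn (del m @3)
Edit distance = 2.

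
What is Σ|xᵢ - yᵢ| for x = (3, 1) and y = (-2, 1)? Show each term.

Σ|x_i - y_i| = |3 - (-2)| + |1 - 1| = 5 + 0 = 5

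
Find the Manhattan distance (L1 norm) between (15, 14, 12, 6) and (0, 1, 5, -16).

Σ|x_i - y_i| = |15 - 0| + |14 - 1| + |12 - 5| + |6 - (-16)| = 15 + 13 + 7 + 22 = 57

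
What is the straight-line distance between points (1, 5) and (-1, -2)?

√(Σ(x_i - y_i)²) = √((1 - (-1))² + (5 - (-2))²)
= √(2² + 7²) = √(4 + 49) = √53 ≈ 7.2801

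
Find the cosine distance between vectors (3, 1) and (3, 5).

With u = (3, 1), v = (3, 5):
u·v = 3·3 + 1·5 = 9 + 5 = 14.
|u| = √(3² + 1²) = √10, |v| = √(3² + 5²) = √34, so |u||v| = √(10·34) = √340.
cos θ = (u·v)/(|u||v|) = 14/√340 ≈ 0.7593
Cosine distance = 1 - cos θ ≈ 1 - 0.7593 = 0.2407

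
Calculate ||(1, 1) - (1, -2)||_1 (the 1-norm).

Σ|x_i - y_i| = |1 - 1| + |1 - (-2)| = 0 + 3 = 3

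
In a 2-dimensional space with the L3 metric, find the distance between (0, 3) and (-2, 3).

(Σ|x_i - y_i|^3)^(1/3) = (|0 - (-2)|^3 + |3 - 3|^3)^(1/3)
= (2^3 + 0^3)^(1/3) = (8 + 0)^(1/3) = (8)^(1/3) = 2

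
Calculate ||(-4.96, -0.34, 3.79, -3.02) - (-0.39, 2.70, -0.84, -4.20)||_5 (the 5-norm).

(Σ|x_i - y_i|^5)^(1/5) = (|-4.96 - (-0.39)|^5 + |-0.34 - 2.7|^5 + |3.79 - (-0.84)|^5 + |-3.02 - (-4.2)|^5)^(1/5)
= (4.57^5 + 3.04^5 + 4.63^5 + 1.18^5)^(1/5) ≈ (1993.3382 + 259.6378 + 2127.6734 + 2.2878)^(1/5) = (4382.9372)^(1/5) ≈ 5.35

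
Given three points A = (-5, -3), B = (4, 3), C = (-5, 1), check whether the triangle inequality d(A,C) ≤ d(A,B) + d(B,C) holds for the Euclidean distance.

d(A,B) = √(9² + 6²) = √117 ≈ 10.8167, d(B,C) = √(9² + 2²) = √85 ≈ 9.2195, d(A,C) = √(0² + 4²) = √16 = 4.
d(A,C) = 4 ≤ 10.8167 + 9.2195 = 20.0362. Triangle inequality is satisfied.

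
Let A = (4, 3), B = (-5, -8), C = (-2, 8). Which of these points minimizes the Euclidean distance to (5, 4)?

Distances: d(A) ≈ 1.4142, d(B) ≈ 15.6205, d(C) ≈ 8.0623. Nearest: A = (4, 3) with distance 1.4142.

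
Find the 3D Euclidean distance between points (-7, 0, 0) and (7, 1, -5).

√(Σ(x_i - y_i)²) = √((-7 - 7)² + (0 - 1)² + (0 - (-5))²)
= √((-14)² + (-1)² + 5²) = √(196 + 1 + 25) = √222 ≈ 14.8997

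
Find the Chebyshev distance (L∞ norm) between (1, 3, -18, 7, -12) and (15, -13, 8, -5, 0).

max(|x_i - y_i|) = max(|1 - 15|, |3 - (-13)|, |-18 - 8|, |7 - (-5)|, |-12 - 0|) = max(14, 16, 26, 12, 12) = 26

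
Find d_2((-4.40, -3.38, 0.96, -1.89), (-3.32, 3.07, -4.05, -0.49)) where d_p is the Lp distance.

(Σ|x_i - y_i|^2)^(1/2) = (|-4.4 - (-3.32)|^2 + |-3.38 - 3.07|^2 + |0.96 - (-4.05)|^2 + |-1.89 - (-0.49)|^2)^(1/2)
= (1.08^2 + 6.45^2 + 5.01^2 + 1.4^2)^(1/2) = (1.1664 + 41.6025 + 25.1001 + 1.96)^(1/2) = (69.829)^(1/2) ≈ 8.3564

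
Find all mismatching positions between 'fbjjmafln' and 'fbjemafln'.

Differing positions: 4. Hamming distance = 1.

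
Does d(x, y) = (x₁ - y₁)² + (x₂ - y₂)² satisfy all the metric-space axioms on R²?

No. The squared Euclidean distance fails the triangle inequality. Counterexample: x = (0, 0), y = (4, 3), z = (8, 6). d(x,z) = 8² + 6² = 100, but d(x,y) + d(y,z) = (4² + 3²) + (4² + 3²) = 25 + 25 = 50. Since 100 > 50, the triangle inequality is violated. (Note: √d, the ordinary Euclidean distance, IS a metric.)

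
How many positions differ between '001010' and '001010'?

Differing positions: none. Hamming distance = 0.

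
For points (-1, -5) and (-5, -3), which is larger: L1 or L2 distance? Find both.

L1 = |-1 - (-5)| + |-5 - (-3)| = 4 + 2 = 6
L2 = √(4² + 2²) = √20 ≈ 4.4721
L1 ≥ L2 always (equality iff movement is along one axis); L1 > L2 here.
Ratio L1/L2 = 6/√20 ≈ 1.3416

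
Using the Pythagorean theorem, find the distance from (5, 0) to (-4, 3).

√(Σ(x_i - y_i)²) = √((5 - (-4))² + (0 - 3)²)
= √(9² + (-3)²) = √(81 + 9) = √90 ≈ 9.4868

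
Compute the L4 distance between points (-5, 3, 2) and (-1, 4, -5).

(Σ|x_i - y_i|^4)^(1/4) = (|-5 - (-1)|^4 + |3 - 4|^4 + |2 - (-5)|^4)^(1/4)
= (4^4 + 1^4 + 7^4)^(1/4) = (256 + 1 + 2401)^(1/4) = (2658)^(1/4) ≈ 7.1802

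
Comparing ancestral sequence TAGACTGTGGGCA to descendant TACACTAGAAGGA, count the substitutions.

Differing positions: 3, 7, 8, 9, 10, 12. Hamming distance = 6.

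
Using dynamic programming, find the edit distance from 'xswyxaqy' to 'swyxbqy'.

Let D[i][j] be the edit distance between the first i characters of 'xswyxaqy' and the first j characters of 'swyxbqy', with D[i][0] = i, D[0][j] = j, and D[i][j] = D[i-1][j-1] if the characters match, else 1 + min(D[i-1][j], D[i][j-1], D[i-1][j-1]). Filling the table (rows: prefixes of 'xswyxaqy', columns: prefixes of 'swyxbqy'):
     ε  s  w  y  x  b  q  y
  ε  0  1  2  3  4  5  6  7
  x  1  1  2  3  3  4  5  6
  s  2  1  2  3  4  4  5  6
  w  3  2  1  2  3  4  5  6
  y  4  3  2  1  2  3  4  5
  x  5  4  3  2  1  2  3  4
  a  6  5  4  3  2  2  3  4
  q  7  6  5  4  3  3  2  3
  y  8  7  6  5  4  4  3  2
The bottom-right entry gives D[8][7] = 2, so no sequence of fewer than 2 edits works. Backtracking through the table gives one optimal edit sequence (2 edits):
  xswyxaqy → swyxaqy (del x @1)
  swyxaqy → swyxbqy (sub a→b @5)
Edit distance = 2.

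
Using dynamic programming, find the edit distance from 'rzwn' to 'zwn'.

Let D[i][j] be the edit distance between the first i characters of 'rzwn' and the first j characters of 'zwn', with D[i][0] = i, D[0][j] = j, and D[i][j] = D[i-1][j-1] if the characters match, else 1 + min(D[i-1][j], D[i][j-1], D[i-1][j-1]). Filling the table (rows: prefixes of 'rzwn', columns: prefixes of 'zwn'):
     ε  z  w  n
  ε  0  1  2  3
  r  1  1  2  3
  z  2  1  2  3
  w  3  2  1  2
  n  4  3  2  1
The bottom-right entry gives D[4][3] = 1, so no sequence of fewer than 1 edit works. Backtracking through the table gives one optimal edit sequence (1 edit):
  rzwn → zwn (del r @1)
Edit distance = 1.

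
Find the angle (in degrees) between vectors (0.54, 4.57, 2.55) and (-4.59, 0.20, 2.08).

With u = (0.54, 4.57, 2.55), v = (-4.59, 0.20, 2.08):
u·v = 0.54·(-4.59) + 4.57·0.2 + 2.55·2.08 = (-2.4786) + 0.914 + 5.304 = 3.7394.
|u| = √(0.54² + 4.57² + 2.55²) = √(0.2916 + 20.8849 + 6.5025) = √27.679, |v| = √((-4.59)² + 0.2² + 2.08²) = √(21.0681 + 0.04 + 4.3264) = √25.4345.
cos θ = (u·v)/(|u||v|) = 3.7394/(√27.679·√25.4345) ≈ 0.140934
θ = arccos(0.140934) ≈ 81.9°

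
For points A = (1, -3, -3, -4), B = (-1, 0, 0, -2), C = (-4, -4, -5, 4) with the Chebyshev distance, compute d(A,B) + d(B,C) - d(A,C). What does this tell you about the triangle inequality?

d(A,B) = max(2, 3, 3, 2) = 3, d(B,C) = max(3, 4, 5, 6) = 6, d(A,C) = max(5, 1, 2, 8) = 8.
d(A,B) + d(B,C) - d(A,C) = 3 + 6 - 8 = 9 - 8 = 1. This is ≥ 0, so the triangle inequality holds for these points.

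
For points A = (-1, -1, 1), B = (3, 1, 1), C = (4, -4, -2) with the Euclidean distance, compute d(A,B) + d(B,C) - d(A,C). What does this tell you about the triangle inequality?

d(A,B) = √(4² + 2² + 0²) = √20 ≈ 4.4721, d(B,C) = √(1² + 5² + 3²) = √35 ≈ 5.9161, d(A,C) = √(5² + 3² + 3²) = √43 ≈ 6.5574.
d(A,B) + d(B,C) - d(A,C) = 4.4721 + 5.9161 - 6.5574 = 10.3882 - 6.5574 = 3.8308 (to 4 decimal places). This is ≥ 0, so the triangle inequality holds for these points.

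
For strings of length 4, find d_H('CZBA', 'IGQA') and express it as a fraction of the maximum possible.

Differing positions: 1, 2, 3. Hamming distance = 3. The maximum possible Hamming distance for length-4 strings is 4, so d_H/4 = 3/4 = 0.75.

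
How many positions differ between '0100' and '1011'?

Differing positions: 1, 2, 3, 4. Hamming distance = 4.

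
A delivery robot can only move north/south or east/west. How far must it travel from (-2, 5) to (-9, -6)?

Σ|x_i - y_i| = |-2 - (-9)| + |5 - (-6)| = 7 + 11 = 18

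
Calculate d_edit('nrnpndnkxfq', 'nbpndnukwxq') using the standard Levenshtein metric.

Let D[i][j] be the edit distance between the first i characters of 'nrnpndnkxfq' and the first j characters of 'nbpndnukwxq', with D[i][0] = i, D[0][j] = j, and D[i][j] = D[i-1][j-1] if the characters match, else 1 + min(D[i-1][j], D[i][j-1], D[i-1][j-1]). Filling the table (rows: prefixes of 'nrnpndnkxfq', columns: prefixes of 'nbpndnukwxq'):
     ε  n  b  p  n  d  n  u  k  w  x  q
  ε  0  1  2  3  4  5  6  7  8  9 10 11
  n  1  0  1  2  3  4  5  6  7  8  9 10
  r  2  1  1  2  3  4  5  6  7  8  9 10
  n  3  2  2  2  2  3  4  5  6  7  8  9
  p  4  3  3  2  3  3  4  5  6  7  8  9
  n  5  4  4  3  2  3  3  4  5  6  7  8
  d  6  5  5  4  3  2  3  4  5  6  7  8
  n  7  6  6  5  4  3  2  3  4  5  6  7
  k  8  7  7  6  5  4  3  3  3  4  5  6
  x  9  8  8  7  6  5  4  4  4  4  4  5
  f 10  9  9  8  7  6  5  5  5  5  5  5
  q 11 10 10  9  8  7  6  6  6  6  6  5
The bottom-right entry gives D[11][11] = 5, so no sequence of fewer than 5 edits works. Backtracking through the table gives one optimal edit sequence (5 edits):
  nrnpndnkxfq → nnpndnkxfq (del r @2)
  nnpndnkxfq → nbpndnkxfq (sub n→b @2)
  nbpndnkxfq → nbpndnukxfq (ins u @7)
  nbpndnukxfq → nbpndnukwfq (sub x→w @9)
  nbpndnukwfq → nbpndnukwxq (sub f→x @10)
Edit distance = 5.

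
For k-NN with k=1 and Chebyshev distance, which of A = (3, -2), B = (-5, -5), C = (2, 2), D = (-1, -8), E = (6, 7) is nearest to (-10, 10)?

Distances: d(A) = 13, d(B) = 15, d(C) = 12, d(D) = 18, d(E) = 16. Nearest: C = (2, 2) with distance 12.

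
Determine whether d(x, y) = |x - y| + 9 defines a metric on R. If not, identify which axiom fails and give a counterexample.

No. d fails identity of indiscernibles (specifically d(x,x) = 0): d(-1, -1) = |-1 - (-1)| + 9 = 0 + 9 = 9 ≠ 0.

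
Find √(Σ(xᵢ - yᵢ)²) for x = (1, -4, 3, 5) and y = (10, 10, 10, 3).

√(Σ(x_i - y_i)²) = √((1 - 10)² + (-4 - 10)² + (3 - 10)² + (5 - 3)²)
= √((-9)² + (-14)² + (-7)² + 2²) = √(81 + 196 + 49 + 4) = √330 ≈ 18.1659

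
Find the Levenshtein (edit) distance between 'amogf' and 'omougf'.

Let D[i][j] be the edit distance between the first i characters of 'amogf' and the first j characters of 'omougf', with D[i][0] = i, D[0][j] = j, and D[i][j] = D[i-1][j-1] if the characters match, else 1 + min(D[i-1][j], D[i][j-1], D[i-1][j-1]). Filling the table (rows: prefixes of 'amogf', columns: prefixes of 'omougf'):
     ε  o  m  o  u  g  f
  ε  0  1  2  3  4  5  6
  a  1  1  2  3  4  5  6
  m  2  2  1  2  3  4  5
  o  3  2  2  1  2  3  4
  g  4  3  3  2  2  2  3
  f  5  4  4  3  3  3  2
The bottom-right entry gives D[5][6] = 2, so no sequence of fewer than 2 edits works. Backtracking through the table gives one optimal edit sequence (2 edits):
  amogf → omogf (sub a→o @1)
  omogf → omougf (ins u @4)
Edit distance = 2.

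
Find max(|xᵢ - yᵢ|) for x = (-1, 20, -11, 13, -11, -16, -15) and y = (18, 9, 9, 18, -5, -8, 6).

max(|x_i - y_i|) = max(|-1 - 18|, |20 - 9|, |-11 - 9|, |13 - 18|, |-11 - (-5)|, |-16 - (-8)|, |-15 - 6|) = max(19, 11, 20, 5, 6, 8, 21) = 21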